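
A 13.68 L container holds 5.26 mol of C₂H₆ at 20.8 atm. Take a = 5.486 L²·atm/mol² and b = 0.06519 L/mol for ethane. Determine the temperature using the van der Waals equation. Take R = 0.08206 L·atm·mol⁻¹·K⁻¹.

T = (P + a n²/V²)(V − nb)/(nR)
P + a n²/V² = 20.8 + (5.486)(5.26)²/(13.68)² = 21.611 atm
V − nb = 13.68 − (5.26)(0.06519) = 13.337 L
T = (21.611)(13.337)/((5.26)(0.08206)) = 667.8 K

T ≈ 667.8 K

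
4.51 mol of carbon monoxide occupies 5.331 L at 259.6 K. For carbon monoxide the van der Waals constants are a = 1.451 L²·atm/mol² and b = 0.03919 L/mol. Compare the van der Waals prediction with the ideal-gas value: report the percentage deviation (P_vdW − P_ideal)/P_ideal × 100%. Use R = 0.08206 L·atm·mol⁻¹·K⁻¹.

Ideal: P_ideal = nRT/V = (4.51)(0.08206)(259.6)/5.331 = 18.0220 atm
vdW: P = nRT/(V − nb) − a n²/V² = 96.0755/5.15425 − 29.5135/28.4196 = 18.6401 − 1.03849 = 17.6016 atm
% deviation = (17.6016 − 18.0220)/18.0220 × 100% = -2.33%

-2.33 %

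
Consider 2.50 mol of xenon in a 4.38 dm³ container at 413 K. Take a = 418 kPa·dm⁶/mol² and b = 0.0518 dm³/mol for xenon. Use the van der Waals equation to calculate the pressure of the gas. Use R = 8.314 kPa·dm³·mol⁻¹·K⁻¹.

P ≈ 1883 kPa

P = nRT/(V − nb) − a n²/V²
nRT/(V − nb) = (2.50)(8.314)(413)/(4.38 − 2.50×0.0518) = 8584.2/4.2505 = 2019.6 kPa
a n²/V² = (418)(2.50)²/(4.38)² = 136.18 kPa
P = 2019.6 − 136.18 = 1883 kPa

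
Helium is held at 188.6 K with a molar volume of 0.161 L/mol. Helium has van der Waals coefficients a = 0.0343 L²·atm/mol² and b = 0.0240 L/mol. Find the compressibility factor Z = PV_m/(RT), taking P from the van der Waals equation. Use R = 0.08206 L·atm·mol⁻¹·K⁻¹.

P = RT/(V_m − b) − a/V_m² = (0.08206)(188.6)/(0.161 − 0.0240) − 0.0343/(0.161)²
  = 15.477/0.13700 − 1.3233 = 112.97 − 1.3233 = 111.65 atm
Z = PV_m/(RT) = (111.65)(0.161)/((0.08206)(188.6)) = 17.976/15.477 = 1.161

Z ≈ 1.161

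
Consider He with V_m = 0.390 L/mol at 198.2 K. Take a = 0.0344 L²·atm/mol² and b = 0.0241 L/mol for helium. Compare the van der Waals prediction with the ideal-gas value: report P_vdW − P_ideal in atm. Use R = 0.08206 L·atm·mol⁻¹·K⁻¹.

ΔP ≈ 2.521 atm

Ideal: P_ideal = RT/V_m = (0.08206)(198.2)/0.390 = 41.7033 atm
vdW: P = RT/(V_m − b) − a/V_m² = 16.2643/0.365900 − 0.0344/0.152100 = 44.4501 − 0.226167 = 44.2239 atm
ΔP = 44.2239 − 41.7033 = 2.521 atm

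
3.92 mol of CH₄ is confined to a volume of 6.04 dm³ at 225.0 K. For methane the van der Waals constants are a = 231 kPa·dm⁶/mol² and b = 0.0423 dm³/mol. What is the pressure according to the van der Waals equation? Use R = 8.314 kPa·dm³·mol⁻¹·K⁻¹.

P = nRT/(V − nb) − a n²/V²
nRT/(V − nb) = (3.92)(8.314)(225.0)/(6.04 − 3.92×0.0423) = 7332.9/5.8742 = 1248.3 kPa
a n²/V² = (231)(3.92)²/(6.04)² = 97.299 kPa
P = 1248.3 − 97.299 = 1151 kPa

P ≈ 1151 kPa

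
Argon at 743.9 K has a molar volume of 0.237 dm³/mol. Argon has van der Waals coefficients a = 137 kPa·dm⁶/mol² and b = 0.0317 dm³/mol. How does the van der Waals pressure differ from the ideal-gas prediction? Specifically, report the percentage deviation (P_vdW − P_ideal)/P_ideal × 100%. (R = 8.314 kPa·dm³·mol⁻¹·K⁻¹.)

Ideal: P_ideal = RT/V_m = (8.314)(743.9)/0.237 = 26096.1 kPa
vdW: P = RT/(V_m − b) − a/V_m² = 6184.78/0.205300 − 137/0.0561690 = 30125.6 − 2439.07 = 27686.5 kPa
% deviation = (27686.5 − 26096.1)/26096.1 × 100% = 6.09%

6.09 %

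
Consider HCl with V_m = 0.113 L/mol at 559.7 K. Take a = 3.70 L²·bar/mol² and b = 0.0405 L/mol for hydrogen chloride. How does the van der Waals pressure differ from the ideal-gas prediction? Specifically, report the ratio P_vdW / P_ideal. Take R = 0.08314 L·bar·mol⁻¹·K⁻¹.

P_vdW / P_ideal ≈ 0.8550

Ideal: P_ideal = RT/V_m = (0.08314)(559.7)/0.113 = 411.801 bar
vdW: P = RT/(V_m − b) − a/V_m² = 46.5335/0.0725000 − 3.70/0.0127690 = 641.841 − 289.764 = 352.077 bar
Ratio = 352.077/411.801 = 0.8550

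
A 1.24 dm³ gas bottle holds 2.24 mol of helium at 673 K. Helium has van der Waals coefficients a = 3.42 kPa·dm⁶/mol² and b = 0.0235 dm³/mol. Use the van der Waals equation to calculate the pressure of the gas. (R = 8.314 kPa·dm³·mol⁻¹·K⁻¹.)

P ≈ 10545 kPa

P = nRT/(V − nb) − a n²/V²
nRT/(V − nb) = (2.24)(8.314)(673)/(1.24 − 2.24×0.0235) = 12534/1.1874 = 10556 kPa
a n²/V² = (3.42)(2.24)²/(1.24)² = 11.160 kPa
P = 10556 − 11.160 = 10545 kPa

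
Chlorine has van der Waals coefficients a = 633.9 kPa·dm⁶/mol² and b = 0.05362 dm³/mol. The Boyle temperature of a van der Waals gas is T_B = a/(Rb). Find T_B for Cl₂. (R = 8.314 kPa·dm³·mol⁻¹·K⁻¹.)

T_B ≈ 1422 K

For a van der Waals gas the second virial coefficient B₂ = b − a/(RT) vanishes at T_B = a/(Rb).
T_B = 633.9/(8.314×0.05362) = 633.9/0.44580 = 1422 K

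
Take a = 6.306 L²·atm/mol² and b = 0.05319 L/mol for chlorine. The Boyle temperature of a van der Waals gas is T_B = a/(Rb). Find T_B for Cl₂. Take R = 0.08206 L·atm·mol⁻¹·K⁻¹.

T_B ≈ 1445 K

For a van der Waals gas the second virial coefficient B₂ = b − a/(RT) vanishes at T_B = a/(Rb).
T_B = 6.306/(0.08206×0.05319) = 6.306/0.0043648 = 1445 K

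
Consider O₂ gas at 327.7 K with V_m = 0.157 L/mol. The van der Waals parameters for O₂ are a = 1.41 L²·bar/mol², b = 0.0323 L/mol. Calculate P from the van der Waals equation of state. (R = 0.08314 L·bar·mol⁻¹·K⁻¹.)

P = RT/(V_m − b) − a/V_m²
RT/(V_m − b) = (0.08314)(327.7)/(0.157 − 0.0323) = 27.245/0.12470 = 218.48 bar
a/V_m² = 1.41/(0.157)² = 57.203 bar
P = 218.48 − 57.203 = 161.3 bar

P ≈ 161.3 bar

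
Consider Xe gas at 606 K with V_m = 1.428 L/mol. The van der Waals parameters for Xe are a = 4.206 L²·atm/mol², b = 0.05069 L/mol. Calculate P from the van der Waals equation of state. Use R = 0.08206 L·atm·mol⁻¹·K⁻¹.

P = RT/(V_m − b) − a/V_m²
RT/(V_m − b) = (0.08206)(606)/(1.428 − 0.05069) = 49.728/1.3773 = 36.105 atm
a/V_m² = 4.206/(1.428)² = 2.0626 atm
P = 36.105 − 2.0626 = 34.04 atm

P ≈ 34.04 atm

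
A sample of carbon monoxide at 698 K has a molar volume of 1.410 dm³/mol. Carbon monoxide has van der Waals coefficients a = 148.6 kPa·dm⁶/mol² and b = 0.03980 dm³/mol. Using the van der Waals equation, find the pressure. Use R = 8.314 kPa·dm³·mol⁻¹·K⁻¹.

P = RT/(V_m − b) − a/V_m²
RT/(V_m − b) = (8.314)(698)/(1.410 − 0.03980) = 5803.2/1.3702 = 4235.3 kPa
a/V_m² = 148.6/(1.410)² = 74.745 kPa
P = 4235.3 − 74.745 = 4161 kPa

P ≈ 4161 kPa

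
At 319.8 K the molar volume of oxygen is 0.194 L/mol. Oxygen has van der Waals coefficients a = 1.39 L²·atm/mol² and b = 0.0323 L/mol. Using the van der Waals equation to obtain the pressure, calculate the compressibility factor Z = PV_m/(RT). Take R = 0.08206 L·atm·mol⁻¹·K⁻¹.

Z ≈ 0.9267

P = RT/(V_m − b) − a/V_m² = (0.08206)(319.8)/(0.194 − 0.0323) − 1.39/(0.194)²
  = 26.243/0.16170 − 36.933 = 162.29 − 36.933 = 125.36 atm
Z = PV_m/(RT) = (125.36)(0.194)/((0.08206)(319.8)) = 24.320/26.243 = 0.9267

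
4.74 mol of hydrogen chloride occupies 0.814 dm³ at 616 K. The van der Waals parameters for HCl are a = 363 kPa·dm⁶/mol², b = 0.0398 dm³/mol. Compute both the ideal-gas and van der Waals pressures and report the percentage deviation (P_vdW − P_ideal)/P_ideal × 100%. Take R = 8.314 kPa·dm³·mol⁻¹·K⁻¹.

Ideal: P_ideal = nRT/V = (4.74)(8.314)(616)/0.814 = 29822.5 kPa
vdW: P = nRT/(V − nb) − a n²/V² = 24275.5/0.625348 − 8155.74/0.662596 = 38819.2 − 12308.8 = 26510.4 kPa
% deviation = (26510.4 − 29822.5)/29822.5 × 100% = -11.11%

-11.11 %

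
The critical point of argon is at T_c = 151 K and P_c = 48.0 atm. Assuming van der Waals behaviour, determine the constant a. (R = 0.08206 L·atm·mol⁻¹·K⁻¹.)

a ≈ 1.349 L²·atm/mol²

From T_c = 8a/(27Rb) and P_c = a/(27b²): a = 27 R² T_c²/(64 P_c).
a = 27×(0.08206)²×(151)²/(64×48.0) = 4145.5/3072.0 = 1.349 L²·atm/mol²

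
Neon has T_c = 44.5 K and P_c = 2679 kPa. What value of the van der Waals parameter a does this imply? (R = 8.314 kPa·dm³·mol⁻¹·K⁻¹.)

a ≈ 21.56 kPa·dm⁶/mol²

From T_c = 8a/(27Rb) and P_c = a/(27b²): a = 27 R² T_c²/(64 P_c).
a = 27×(8.314)²×(44.5)²/(64×2679) = 3695761/171456 = 21.56 kPa·dm⁶/mol²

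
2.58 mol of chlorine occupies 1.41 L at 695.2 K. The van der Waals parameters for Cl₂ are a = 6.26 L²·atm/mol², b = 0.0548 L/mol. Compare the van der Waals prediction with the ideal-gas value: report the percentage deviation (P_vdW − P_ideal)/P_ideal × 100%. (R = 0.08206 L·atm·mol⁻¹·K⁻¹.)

-8.93 %

Ideal: P_ideal = nRT/V = (2.58)(0.08206)(695.2)/1.41 = 104.386 atm
vdW: P = nRT/(V − nb) − a n²/V² = 147.184/1.26862 − 41.6691/1.98810 = 116.019 − 20.9593 = 95.060 atm
% deviation = (95.060 − 104.386)/104.386 × 100% = -8.93%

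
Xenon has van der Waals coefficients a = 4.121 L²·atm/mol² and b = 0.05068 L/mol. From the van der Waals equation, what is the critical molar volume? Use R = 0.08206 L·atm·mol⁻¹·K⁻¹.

For a van der Waals gas, V_m,c = 3b.
V_m,c = 3×0.05068 = 0.1520 L/mol

V_m,c ≈ 0.1520 L/mol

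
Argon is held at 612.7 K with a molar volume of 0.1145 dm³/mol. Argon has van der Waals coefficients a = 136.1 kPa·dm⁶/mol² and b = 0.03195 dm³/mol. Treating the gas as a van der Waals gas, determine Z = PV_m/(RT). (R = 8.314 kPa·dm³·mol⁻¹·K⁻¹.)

P = RT/(V_m − b) − a/V_m² = (8.314)(612.7)/(0.1145 − 0.03195) − 136.1/(0.1145)²
  = 5094.0/0.082550 − 10381 = 61708 − 10381 = 51327 kPa
Z = PV_m/(RT) = (51327)(0.1145)/((8.314)(612.7)) = 5876.9/5094.0 = 1.154

Z ≈ 1.154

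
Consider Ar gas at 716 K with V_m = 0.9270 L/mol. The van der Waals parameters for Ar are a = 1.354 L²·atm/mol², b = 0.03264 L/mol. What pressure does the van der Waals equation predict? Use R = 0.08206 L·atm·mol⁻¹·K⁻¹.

P = RT/(V_m − b) − a/V_m²
RT/(V_m − b) = (0.08206)(716)/(0.9270 − 0.03264) = 58.755/0.89436 = 65.695 atm
a/V_m² = 1.354/(0.9270)² = 1.5756 atm
P = 65.695 − 1.5756 = 64.12 atm

P ≈ 64.12 atm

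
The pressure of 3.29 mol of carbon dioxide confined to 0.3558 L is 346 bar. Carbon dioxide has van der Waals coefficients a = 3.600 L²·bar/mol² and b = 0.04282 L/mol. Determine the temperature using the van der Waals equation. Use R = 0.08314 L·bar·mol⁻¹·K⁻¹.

T ≈ 513.7 K

T = (P + a n²/V²)(V − nb)/(nR)
P + a n²/V² = 346 + (3.600)(3.29)²/(0.3558)² = 653.81 bar
V − nb = 0.3558 − (3.29)(0.04282) = 0.21492 L
T = (653.81)(0.21492)/((3.29)(0.08314)) = 513.7 K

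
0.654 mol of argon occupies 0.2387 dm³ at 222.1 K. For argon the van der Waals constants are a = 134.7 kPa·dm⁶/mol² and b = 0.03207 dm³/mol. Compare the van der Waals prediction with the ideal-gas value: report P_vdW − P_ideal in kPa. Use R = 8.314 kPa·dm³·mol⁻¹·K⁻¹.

Ideal: P_ideal = nRT/V = (0.654)(8.314)(222.1)/0.2387 = 5059.22 kPa
vdW: P = nRT/(V − nb) − a n²/V² = 1207.64/0.217726 − 57.6133/0.0569777 = 5546.60 − 1011.16 = 4535.44 kPa
ΔP = 4535.44 − 5059.22 = -523.8 kPa

ΔP ≈ -523.8 kPa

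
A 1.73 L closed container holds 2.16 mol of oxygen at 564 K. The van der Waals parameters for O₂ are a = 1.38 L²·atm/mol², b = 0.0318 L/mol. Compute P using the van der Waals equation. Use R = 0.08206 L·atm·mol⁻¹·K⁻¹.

P ≈ 58.02 atm

P = nRT/(V − nb) − a n²/V²
nRT/(V − nb) = (2.16)(0.08206)(564)/(1.73 − 2.16×0.0318) = 99.969/1.6613 = 60.175 atm
a n²/V² = (1.38)(2.16)²/(1.73)² = 2.1513 atm
P = 60.175 − 2.1513 = 58.02 atm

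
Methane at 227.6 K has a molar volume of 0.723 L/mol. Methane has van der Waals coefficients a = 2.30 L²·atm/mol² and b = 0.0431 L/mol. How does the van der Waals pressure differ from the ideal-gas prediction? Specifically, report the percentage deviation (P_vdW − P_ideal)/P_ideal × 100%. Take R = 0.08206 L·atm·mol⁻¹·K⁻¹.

Ideal: P_ideal = RT/V_m = (0.08206)(227.6)/0.723 = 25.8324 atm
vdW: P = RT/(V_m − b) − a/V_m² = 18.6769/0.679900 − 2.30/0.522729 = 27.4701 − 4.39999 = 23.0701 atm
% deviation = (23.0701 − 25.8324)/25.8324 × 100% = -10.69%

-10.69 %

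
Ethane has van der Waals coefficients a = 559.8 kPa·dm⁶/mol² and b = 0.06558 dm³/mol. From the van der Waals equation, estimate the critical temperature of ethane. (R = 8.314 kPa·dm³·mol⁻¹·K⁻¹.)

For a van der Waals gas, T_c = 8a/(27Rb).
T_c = 8×559.8/(27×8.314×0.06558) = 4478.4/14.721 = 304.2 K

T_c ≈ 304.2 K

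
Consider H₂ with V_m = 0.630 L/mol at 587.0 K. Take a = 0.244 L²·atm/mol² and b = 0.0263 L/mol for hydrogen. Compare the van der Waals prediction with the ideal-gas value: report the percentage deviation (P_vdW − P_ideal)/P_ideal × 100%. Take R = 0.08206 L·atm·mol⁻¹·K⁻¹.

3.55 %

Ideal: P_ideal = RT/V_m = (0.08206)(587.0)/0.630 = 76.4591 atm
vdW: P = RT/(V_m − b) − a/V_m² = 48.1692/0.603700 − 0.244/0.396900 = 79.7900 − 0.614764 = 79.1752 atm
% deviation = (79.1752 − 76.4591)/76.4591 × 100% = 3.55%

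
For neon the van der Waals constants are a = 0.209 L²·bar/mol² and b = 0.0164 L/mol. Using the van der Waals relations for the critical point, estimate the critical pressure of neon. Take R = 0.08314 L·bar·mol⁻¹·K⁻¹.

P_c ≈ 28.78 bar

For a van der Waals gas, P_c = a/(27b²).
P_c = 0.209/(27×(0.0164)²) = 0.209/0.0072619 = 28.78 bar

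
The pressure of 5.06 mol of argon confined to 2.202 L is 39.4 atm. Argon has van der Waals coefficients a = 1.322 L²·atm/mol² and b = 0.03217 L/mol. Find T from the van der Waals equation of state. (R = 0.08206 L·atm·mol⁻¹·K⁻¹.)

T = (P + a n²/V²)(V − nb)/(nR)
P + a n²/V² = 39.4 + (1.322)(5.06)²/(2.202)² = 46.381 atm
V − nb = 2.202 − (5.06)(0.03217) = 2.0392 L
T = (46.381)(2.0392)/((5.06)(0.08206)) = 227.8 K

T ≈ 227.8 K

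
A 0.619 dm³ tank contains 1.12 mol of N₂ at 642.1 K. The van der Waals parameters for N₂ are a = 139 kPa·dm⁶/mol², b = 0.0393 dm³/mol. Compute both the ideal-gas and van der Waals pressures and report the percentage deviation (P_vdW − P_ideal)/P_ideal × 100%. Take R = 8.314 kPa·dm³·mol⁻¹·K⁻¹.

2.94 %

Ideal: P_ideal = nRT/V = (1.12)(8.314)(642.1)/0.619 = 9659.18 kPa
vdW: P = nRT/(V − nb) − a n²/V² = 5979.03/0.574984 − 174.362/0.383161 = 10398.6 − 455.062 = 9943.5 kPa
% deviation = (9943.5 − 9659.18)/9659.18 × 100% = 2.94%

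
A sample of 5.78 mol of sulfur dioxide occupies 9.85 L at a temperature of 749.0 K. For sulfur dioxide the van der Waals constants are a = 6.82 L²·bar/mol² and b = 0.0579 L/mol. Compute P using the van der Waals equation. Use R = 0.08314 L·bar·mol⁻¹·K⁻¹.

P ≈ 35.48 bar

P = nRT/(V − nb) − a n²/V²
nRT/(V − nb) = (5.78)(0.08314)(749.0)/(9.85 − 5.78×0.0579) = 359.93/9.5153 = 37.826 bar
a n²/V² = (6.82)(5.78)²/(9.85)² = 2.3484 bar
P = 37.826 − 2.3484 = 35.48 bar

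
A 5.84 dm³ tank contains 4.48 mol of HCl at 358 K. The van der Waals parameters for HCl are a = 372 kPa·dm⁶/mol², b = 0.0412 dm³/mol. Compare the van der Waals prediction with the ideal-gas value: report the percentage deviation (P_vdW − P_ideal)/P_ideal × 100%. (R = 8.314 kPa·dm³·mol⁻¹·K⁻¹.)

-6.32 %

Ideal: P_ideal = nRT/V = (4.48)(8.314)(358)/5.84 = 2283.27 kPa
vdW: P = nRT/(V − nb) − a n²/V² = 13334.3/5.65542 − 7466.19/34.1056 = 2357.79 − 218.914 = 2138.88 kPa
% deviation = (2138.88 − 2283.27)/2283.27 × 100% = -6.32%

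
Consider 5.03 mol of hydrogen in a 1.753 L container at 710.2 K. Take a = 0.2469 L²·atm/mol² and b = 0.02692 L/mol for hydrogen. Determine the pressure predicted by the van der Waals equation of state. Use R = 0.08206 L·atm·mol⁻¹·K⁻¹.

P ≈ 179.2 atm

P = nRT/(V − nb) − a n²/V²
nRT/(V − nb) = (5.03)(0.08206)(710.2)/(1.753 − 5.03×0.02692) = 293.14/1.6176 = 181.22 atm
a n²/V² = (0.2469)(5.03)²/(1.753)² = 2.0328 atm
P = 181.22 − 2.0328 = 179.2 atm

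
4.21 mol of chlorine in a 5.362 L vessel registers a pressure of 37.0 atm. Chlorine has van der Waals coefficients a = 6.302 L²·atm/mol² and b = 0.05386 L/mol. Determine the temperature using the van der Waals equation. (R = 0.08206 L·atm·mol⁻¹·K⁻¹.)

T ≈ 607.7 K

T = (P + a n²/V²)(V − nb)/(nR)
P + a n²/V² = 37.0 + (6.302)(4.21)²/(5.362)² = 40.885 atm
V − nb = 5.362 − (4.21)(0.05386) = 5.1352 L
T = (40.885)(5.1352)/((4.21)(0.08206)) = 607.7 K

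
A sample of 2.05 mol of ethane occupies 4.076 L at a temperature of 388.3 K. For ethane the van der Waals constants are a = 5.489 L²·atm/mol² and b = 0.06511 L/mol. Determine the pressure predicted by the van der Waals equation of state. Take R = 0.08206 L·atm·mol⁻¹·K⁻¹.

P ≈ 15.18 atm

P = nRT/(V − nb) − a n²/V²
nRT/(V − nb) = (2.05)(0.08206)(388.3)/(4.076 − 2.05×0.06511) = 65.321/3.9425 = 16.568 atm
a n²/V² = (5.489)(2.05)²/(4.076)² = 1.3885 atm
P = 16.568 − 1.3885 = 15.18 atm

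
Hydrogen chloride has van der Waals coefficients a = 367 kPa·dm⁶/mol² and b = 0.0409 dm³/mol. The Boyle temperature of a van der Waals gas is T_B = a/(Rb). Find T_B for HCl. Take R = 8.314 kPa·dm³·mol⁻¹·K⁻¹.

T_B ≈ 1079 K

For a van der Waals gas the second virial coefficient B₂ = b − a/(RT) vanishes at T_B = a/(Rb).
T_B = 367/(8.314×0.0409) = 367/0.34004 = 1079 K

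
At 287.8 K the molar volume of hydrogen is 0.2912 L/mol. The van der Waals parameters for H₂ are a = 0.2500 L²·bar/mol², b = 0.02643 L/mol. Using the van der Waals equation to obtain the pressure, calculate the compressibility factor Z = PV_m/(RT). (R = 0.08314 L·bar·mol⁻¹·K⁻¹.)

P = RT/(V_m − b) − a/V_m² = (0.08314)(287.8)/(0.2912 − 0.02643) − 0.2500/(0.2912)²
  = 23.928/0.26477 − 2.9482 = 90.373 − 2.9482 = 87.425 bar
Z = PV_m/(RT) = (87.425)(0.2912)/((0.08314)(287.8)) = 25.458/23.928 = 1.064

Z ≈ 1.064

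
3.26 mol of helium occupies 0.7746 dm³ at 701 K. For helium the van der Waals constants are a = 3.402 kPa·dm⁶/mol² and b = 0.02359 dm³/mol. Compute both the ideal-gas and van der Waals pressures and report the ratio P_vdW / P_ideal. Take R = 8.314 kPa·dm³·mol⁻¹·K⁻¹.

P_vdW / P_ideal ≈ 1.108

Ideal: P_ideal = nRT/V = (3.26)(8.314)(701)/0.7746 = 24528.3 kPa
vdW: P = nRT/(V − nb) − a n²/V² = 18999.7/0.697697 − 36.1551/0.600005 = 27232.0 − 60.2580 = 27171.7 kPa
Ratio = 27171.7/24528.3 = 1.108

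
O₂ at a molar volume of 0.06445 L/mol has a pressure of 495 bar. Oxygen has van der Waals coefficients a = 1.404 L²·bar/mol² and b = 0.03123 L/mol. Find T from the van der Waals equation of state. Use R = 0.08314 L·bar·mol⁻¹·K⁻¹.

T = (P + a/V_m²)(V_m − b)/R
P + a/V_m² = 495 + 1.404/(0.06445)² = 833.00 bar
V_m − b = 0.06445 − 0.03123 = 0.033220 L/mol
T = (833.00)(0.033220)/0.08314 = 332.8 K

T ≈ 332.8 K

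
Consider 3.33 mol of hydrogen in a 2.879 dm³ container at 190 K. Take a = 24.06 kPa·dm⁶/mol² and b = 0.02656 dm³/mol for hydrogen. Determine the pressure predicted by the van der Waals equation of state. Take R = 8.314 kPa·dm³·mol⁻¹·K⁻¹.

P ≈ 1853 kPa

P = nRT/(V − nb) − a n²/V²
nRT/(V − nb) = (3.33)(8.314)(190)/(2.879 − 3.33×0.02656) = 5260.3/2.7906 = 1885.0 kPa
a n²/V² = (24.06)(3.33)²/(2.879)² = 32.189 kPa
P = 1885.0 − 32.189 = 1853 kPa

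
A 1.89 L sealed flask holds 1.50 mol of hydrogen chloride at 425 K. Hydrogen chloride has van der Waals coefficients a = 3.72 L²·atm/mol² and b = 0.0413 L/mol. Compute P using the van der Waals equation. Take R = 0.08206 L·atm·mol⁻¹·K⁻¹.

P = nRT/(V − nb) − a n²/V²
nRT/(V − nb) = (1.50)(0.08206)(425)/(1.89 − 1.50×0.0413) = 52.313/1.8281 = 28.616 atm
a n²/V² = (3.72)(1.50)²/(1.89)² = 2.3432 atm
P = 28.616 − 2.3432 = 26.27 atm

P ≈ 26.27 atm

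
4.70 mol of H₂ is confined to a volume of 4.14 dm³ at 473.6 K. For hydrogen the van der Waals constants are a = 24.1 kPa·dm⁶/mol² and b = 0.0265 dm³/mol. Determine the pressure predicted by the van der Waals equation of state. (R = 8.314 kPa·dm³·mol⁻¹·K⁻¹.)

P = nRT/(V − nb) − a n²/V²
nRT/(V − nb) = (4.70)(8.314)(473.6)/(4.14 − 4.70×0.0265) = 18506/4.0155 = 4608.6 kPa
a n²/V² = (24.1)(4.70)²/(4.14)² = 31.061 kPa
P = 4608.6 − 31.061 = 4578 kPa

P ≈ 4578 kPa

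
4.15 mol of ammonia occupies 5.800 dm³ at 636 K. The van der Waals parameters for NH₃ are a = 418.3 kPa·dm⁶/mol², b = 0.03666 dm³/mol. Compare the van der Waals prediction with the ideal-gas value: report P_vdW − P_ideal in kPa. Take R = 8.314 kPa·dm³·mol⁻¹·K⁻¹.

Ideal: P_ideal = nRT/V = (4.15)(8.314)(636)/5.800 = 3783.44 kPa
vdW: P = nRT/(V − nb) − a n²/V² = 21944.0/5.64786 − 7204.17/33.6400 = 3885.37 − 214.155 = 3671.22 kPa
ΔP = 3671.22 − 3783.44 = -112.2 kPa

ΔP ≈ -112.2 kPa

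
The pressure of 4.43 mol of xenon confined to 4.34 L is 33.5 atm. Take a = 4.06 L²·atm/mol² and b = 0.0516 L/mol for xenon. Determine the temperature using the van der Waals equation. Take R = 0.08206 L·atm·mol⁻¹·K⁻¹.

T ≈ 426.7 K

T = (P + a n²/V²)(V − nb)/(nR)
P + a n²/V² = 33.5 + (4.06)(4.43)²/(4.34)² = 37.730 atm
V − nb = 4.34 − (4.43)(0.0516) = 4.1114 L
T = (37.730)(4.1114)/((4.43)(0.08206)) = 426.7 K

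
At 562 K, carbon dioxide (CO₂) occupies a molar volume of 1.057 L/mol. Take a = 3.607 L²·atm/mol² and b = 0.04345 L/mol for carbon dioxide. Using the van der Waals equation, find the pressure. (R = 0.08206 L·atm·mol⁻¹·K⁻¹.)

P = RT/(V_m − b) − a/V_m²
RT/(V_m − b) = (0.08206)(562)/(1.057 − 0.04345) = 46.118/1.0136 = 45.499 atm
a/V_m² = 3.607/(1.057)² = 3.2285 atm
P = 45.499 − 3.2285 = 42.27 atm

P ≈ 42.27 atm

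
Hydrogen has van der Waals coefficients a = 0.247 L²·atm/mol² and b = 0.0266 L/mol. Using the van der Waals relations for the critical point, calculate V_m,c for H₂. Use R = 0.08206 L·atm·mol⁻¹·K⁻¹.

For a van der Waals gas, V_m,c = 3b.
V_m,c = 3×0.0266 = 0.07980 L/mol

V_m,c ≈ 0.07980 L/mol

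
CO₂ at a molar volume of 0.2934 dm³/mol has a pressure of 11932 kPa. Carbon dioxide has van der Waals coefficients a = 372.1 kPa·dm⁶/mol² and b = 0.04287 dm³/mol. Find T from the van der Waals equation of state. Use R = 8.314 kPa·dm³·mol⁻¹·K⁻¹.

T ≈ 489.8 K

T = (P + a/V_m²)(V_m − b)/R
P + a/V_m² = 11932 + 372.1/(0.2934)² = 16255 kPa
V_m − b = 0.2934 − 0.04287 = 0.25053 dm³/mol
T = (16255)(0.25053)/8.314 = 489.8 K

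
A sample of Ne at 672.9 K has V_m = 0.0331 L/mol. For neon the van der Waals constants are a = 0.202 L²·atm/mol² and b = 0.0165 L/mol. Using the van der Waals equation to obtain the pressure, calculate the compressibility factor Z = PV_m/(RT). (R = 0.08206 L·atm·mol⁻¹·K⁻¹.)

Z ≈ 1.883

P = RT/(V_m − b) − a/V_m² = (0.08206)(672.9)/(0.0331 − 0.0165) − 0.202/(0.0331)²
  = 55.218/0.016600 − 184.37 = 3326.4 − 184.37 = 3142.0 atm
Z = PV_m/(RT) = (3142.0)(0.0331)/((0.08206)(672.9)) = 104.00/55.218 = 1.883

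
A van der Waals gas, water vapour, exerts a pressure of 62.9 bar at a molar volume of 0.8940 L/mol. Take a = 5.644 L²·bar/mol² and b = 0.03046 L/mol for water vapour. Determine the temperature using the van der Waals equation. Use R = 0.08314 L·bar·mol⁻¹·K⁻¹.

T ≈ 726.7 K

T = (P + a/V_m²)(V_m − b)/R
P + a/V_m² = 62.9 + 5.644/(0.8940)² = 69.962 bar
V_m − b = 0.8940 − 0.03046 = 0.86354 L/mol
T = (69.962)(0.86354)/0.08314 = 726.7 K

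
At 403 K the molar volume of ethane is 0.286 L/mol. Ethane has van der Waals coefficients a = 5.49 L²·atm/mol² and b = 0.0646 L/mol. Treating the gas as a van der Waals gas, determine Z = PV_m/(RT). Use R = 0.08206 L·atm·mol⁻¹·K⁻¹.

P = RT/(V_m − b) − a/V_m² = (0.08206)(403)/(0.286 − 0.0646) − 5.49/(0.286)²
  = 33.070/0.22140 − 67.118 = 149.37 − 67.118 = 82.25 atm
Z = PV_m/(RT) = (82.25)(0.286)/((0.08206)(403)) = 23.524/33.070 = 0.7113

Z ≈ 0.7113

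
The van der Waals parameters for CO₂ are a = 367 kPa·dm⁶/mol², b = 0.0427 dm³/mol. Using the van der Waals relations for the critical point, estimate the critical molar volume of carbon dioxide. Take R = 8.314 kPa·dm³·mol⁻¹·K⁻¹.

For a van der Waals gas, V_m,c = 3b.
V_m,c = 3×0.0427 = 0.1281 dm³/mol

V_m,c ≈ 0.1281 dm³/mol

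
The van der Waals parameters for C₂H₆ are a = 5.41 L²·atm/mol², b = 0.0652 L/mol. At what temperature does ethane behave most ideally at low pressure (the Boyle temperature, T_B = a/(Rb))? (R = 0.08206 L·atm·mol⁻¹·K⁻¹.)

T_B ≈ 1011 K

For a van der Waals gas the second virial coefficient B₂ = b − a/(RT) vanishes at T_B = a/(Rb).
T_B = 5.41/(0.08206×0.0652) = 5.41/0.0053503 = 1011 K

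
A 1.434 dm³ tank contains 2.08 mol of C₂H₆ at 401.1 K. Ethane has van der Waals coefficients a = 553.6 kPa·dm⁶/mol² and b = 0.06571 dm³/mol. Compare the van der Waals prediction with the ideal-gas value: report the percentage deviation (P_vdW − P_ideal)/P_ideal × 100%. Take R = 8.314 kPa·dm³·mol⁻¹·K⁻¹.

-13.54 %

Ideal: P_ideal = nRT/V = (2.08)(8.314)(401.1)/1.434 = 4837.01 kPa
vdW: P = nRT/(V − nb) − a n²/V² = 6936.27/1.29732 − 2395.10/2.05636 = 5346.61 − 1164.73 = 4181.88 kPa
% deviation = (4181.88 − 4837.01)/4837.01 × 100% = -13.54%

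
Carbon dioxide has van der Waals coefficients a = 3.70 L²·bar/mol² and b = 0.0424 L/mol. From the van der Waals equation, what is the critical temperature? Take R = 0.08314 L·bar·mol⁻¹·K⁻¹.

T_c ≈ 311.0 K

For a van der Waals gas, T_c = 8a/(27Rb).
T_c = 8×3.70/(27×0.08314×0.0424) = 29.600/0.095179 = 311.0 K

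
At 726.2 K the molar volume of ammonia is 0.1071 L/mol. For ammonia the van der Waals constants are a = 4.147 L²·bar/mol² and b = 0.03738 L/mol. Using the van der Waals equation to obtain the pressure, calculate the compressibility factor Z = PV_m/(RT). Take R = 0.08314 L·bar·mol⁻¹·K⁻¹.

P = RT/(V_m − b) − a/V_m² = (0.08314)(726.2)/(0.1071 − 0.03738) − 4.147/(0.1071)²
  = 60.376/0.069720 − 361.54 = 865.98 − 361.54 = 504.44 bar
Z = PV_m/(RT) = (504.44)(0.1071)/((0.08314)(726.2)) = 54.026/60.376 = 0.8948

Z ≈ 0.8948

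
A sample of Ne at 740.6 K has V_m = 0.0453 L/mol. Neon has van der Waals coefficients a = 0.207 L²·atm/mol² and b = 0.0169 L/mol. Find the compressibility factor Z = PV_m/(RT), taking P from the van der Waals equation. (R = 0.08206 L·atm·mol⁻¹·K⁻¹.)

P = RT/(V_m − b) − a/V_m² = (0.08206)(740.6)/(0.0453 − 0.0169) − 0.207/(0.0453)²
  = 60.774/0.028400 − 100.87 = 2139.9 − 100.87 = 2039.0 atm
Z = PV_m/(RT) = (2039.0)(0.0453)/((0.08206)(740.6)) = 92.367/60.774 = 1.520

Z ≈ 1.520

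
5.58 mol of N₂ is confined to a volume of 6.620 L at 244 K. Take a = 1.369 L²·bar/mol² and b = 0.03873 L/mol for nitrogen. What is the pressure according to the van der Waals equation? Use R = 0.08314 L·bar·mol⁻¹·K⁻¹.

P ≈ 16.70 bar

P = nRT/(V − nb) − a n²/V²
nRT/(V − nb) = (5.58)(0.08314)(244)/(6.620 − 5.58×0.03873) = 113.20/6.4039 = 17.677 bar
a n²/V² = (1.369)(5.58)²/(6.620)² = 0.97265 bar
P = 17.677 − 0.97265 = 16.70 bar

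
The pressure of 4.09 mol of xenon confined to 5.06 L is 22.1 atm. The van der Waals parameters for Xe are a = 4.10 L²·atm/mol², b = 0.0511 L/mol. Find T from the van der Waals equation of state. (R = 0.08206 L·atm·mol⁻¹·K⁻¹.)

T = (P + a n²/V²)(V − nb)/(nR)
P + a n²/V² = 22.1 + (4.10)(4.09)²/(5.06)² = 24.779 atm
V − nb = 5.06 − (4.09)(0.0511) = 4.8510 L
T = (24.779)(4.8510)/((4.09)(0.08206)) = 358.1 K

T ≈ 358.1 K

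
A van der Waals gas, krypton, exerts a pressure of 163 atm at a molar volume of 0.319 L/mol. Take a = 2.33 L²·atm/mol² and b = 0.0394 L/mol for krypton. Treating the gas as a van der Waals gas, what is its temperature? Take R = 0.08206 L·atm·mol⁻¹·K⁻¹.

T = (P + a/V_m²)(V_m − b)/R
P + a/V_m² = 163 + 2.33/(0.319)² = 185.90 atm
V_m − b = 0.319 − 0.0394 = 0.27960 L/mol
T = (185.90)(0.27960)/0.08206 = 633.4 K

T ≈ 633.4 K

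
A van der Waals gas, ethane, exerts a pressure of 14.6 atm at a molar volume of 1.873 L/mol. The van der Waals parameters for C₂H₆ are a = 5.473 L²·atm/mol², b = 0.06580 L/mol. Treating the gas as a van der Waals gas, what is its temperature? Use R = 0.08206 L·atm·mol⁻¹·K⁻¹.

T ≈ 355.9 K

T = (P + a/V_m²)(V_m − b)/R
P + a/V_m² = 14.6 + 5.473/(1.873)² = 16.160 atm
V_m − b = 1.873 − 0.06580 = 1.8072 L/mol
T = (16.160)(1.8072)/0.08206 = 355.9 K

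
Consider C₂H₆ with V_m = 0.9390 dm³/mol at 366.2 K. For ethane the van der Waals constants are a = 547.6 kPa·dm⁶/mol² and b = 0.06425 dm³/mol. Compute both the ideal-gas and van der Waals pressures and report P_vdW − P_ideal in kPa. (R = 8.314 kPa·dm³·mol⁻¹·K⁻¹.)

ΔP ≈ -382.9 kPa

Ideal: P_ideal = RT/V_m = (8.314)(366.2)/0.9390 = 3242.37 kPa
vdW: P = RT/(V_m − b) − a/V_m² = 3044.59/0.874750 − 547.6/0.881721 = 3480.53 − 621.058 = 2859.47 kPa
ΔP = 2859.47 − 3242.37 = -382.9 kPa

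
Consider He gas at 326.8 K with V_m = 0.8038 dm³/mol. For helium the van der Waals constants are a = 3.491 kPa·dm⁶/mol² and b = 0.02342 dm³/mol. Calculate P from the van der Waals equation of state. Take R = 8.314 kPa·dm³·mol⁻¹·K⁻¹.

P ≈ 3476 kPa

P = RT/(V_m − b) − a/V_m²
RT/(V_m − b) = (8.314)(326.8)/(0.8038 − 0.02342) = 2717.0/0.78038 = 3481.6 kPa
a/V_m² = 3.491/(0.8038)² = 5.4032 kPa
P = 3481.6 − 5.4032 = 3476 kPa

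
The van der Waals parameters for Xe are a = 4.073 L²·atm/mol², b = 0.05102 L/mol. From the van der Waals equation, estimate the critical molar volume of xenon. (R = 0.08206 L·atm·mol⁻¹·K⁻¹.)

V_m,c ≈ 0.1531 L/mol

For a van der Waals gas, V_m,c = 3b.
V_m,c = 3×0.05102 = 0.1531 L/mol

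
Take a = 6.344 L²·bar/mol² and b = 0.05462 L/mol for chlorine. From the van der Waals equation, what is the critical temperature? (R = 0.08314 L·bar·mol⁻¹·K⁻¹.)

For a van der Waals gas, T_c = 8a/(27Rb).
T_c = 8×6.344/(27×0.08314×0.05462) = 50.752/0.12261 = 413.9 K

T_c ≈ 413.9 K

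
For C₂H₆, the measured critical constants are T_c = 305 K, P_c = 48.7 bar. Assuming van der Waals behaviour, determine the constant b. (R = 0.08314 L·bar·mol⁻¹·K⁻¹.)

From T_c = 8a/(27Rb) and P_c = a/(27b²): b = R T_c/(8 P_c).
b = (0.08314)(305)/(8×48.7) = 25.358/389.60 = 0.06509 L/mol

b ≈ 0.06509 L/mol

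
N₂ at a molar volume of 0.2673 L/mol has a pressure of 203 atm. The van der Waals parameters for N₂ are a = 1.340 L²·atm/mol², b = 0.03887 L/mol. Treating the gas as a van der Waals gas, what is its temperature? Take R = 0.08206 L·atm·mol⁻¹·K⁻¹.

T ≈ 617.3 K

T = (P + a/V_m²)(V_m − b)/R
P + a/V_m² = 203 + 1.340/(0.2673)² = 221.75 atm
V_m − b = 0.2673 − 0.03887 = 0.22843 L/mol
T = (221.75)(0.22843)/0.08206 = 617.3 K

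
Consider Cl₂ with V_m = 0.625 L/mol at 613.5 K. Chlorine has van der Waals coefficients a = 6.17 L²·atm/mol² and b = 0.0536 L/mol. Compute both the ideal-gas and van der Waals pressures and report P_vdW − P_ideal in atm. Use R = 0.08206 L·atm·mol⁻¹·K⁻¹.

ΔP ≈ -8.239 atm

Ideal: P_ideal = RT/V_m = (0.08206)(613.5)/0.625 = 80.5501 atm
vdW: P = RT/(V_m − b) − a/V_m² = 50.3438/0.571400 − 6.17/0.390625 = 88.1061 − 15.7952 = 72.3109 atm
ΔP = 72.3109 − 80.5501 = -8.239 atm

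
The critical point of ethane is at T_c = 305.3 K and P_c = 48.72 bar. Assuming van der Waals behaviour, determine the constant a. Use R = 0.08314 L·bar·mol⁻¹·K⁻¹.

a ≈ 5.579 L²·bar/mol²

From T_c = 8a/(27Rb) and P_c = a/(27b²): a = 27 R² T_c²/(64 P_c).
a = 27×(0.08314)²×(305.3)²/(64×48.72) = 17396/3118.1 = 5.579 L²·bar/mol²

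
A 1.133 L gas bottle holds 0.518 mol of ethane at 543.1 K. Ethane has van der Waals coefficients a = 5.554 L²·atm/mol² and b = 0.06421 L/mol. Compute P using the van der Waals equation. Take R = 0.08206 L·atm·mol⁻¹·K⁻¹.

P = nRT/(V − nb) − a n²/V²
nRT/(V − nb) = (0.518)(0.08206)(543.1)/(1.133 − 0.518×0.06421) = 23.086/1.0997 = 20.993 atm
a n²/V² = (5.554)(0.518)²/(1.133)² = 1.1609 atm
P = 20.993 − 1.1609 = 19.83 atm

P ≈ 19.83 atm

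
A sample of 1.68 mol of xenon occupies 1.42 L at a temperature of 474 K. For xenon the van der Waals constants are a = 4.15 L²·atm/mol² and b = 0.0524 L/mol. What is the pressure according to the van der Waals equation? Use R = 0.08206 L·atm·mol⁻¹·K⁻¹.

P ≈ 43.25 atm

P = nRT/(V − nb) − a n²/V²
nRT/(V − nb) = (1.68)(0.08206)(474)/(1.42 − 1.68×0.0524) = 65.346/1.3320 = 49.059 atm
a n²/V² = (4.15)(1.68)²/(1.42)² = 5.8088 atm
P = 49.059 − 5.8088 = 43.25 atm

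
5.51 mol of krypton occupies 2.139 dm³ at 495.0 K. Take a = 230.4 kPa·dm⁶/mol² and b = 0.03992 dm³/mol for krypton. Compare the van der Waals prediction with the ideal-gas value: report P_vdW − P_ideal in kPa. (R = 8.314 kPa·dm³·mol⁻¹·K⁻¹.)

Ideal: P_ideal = nRT/V = (5.51)(8.314)(495.0)/2.139 = 10601.2 kPa
vdW: P = nRT/(V − nb) − a n²/V² = 22676.0/1.91904 − 6994.97/4.57532 = 11816.3 − 1528.85 = 10287.5 kPa
ΔP = 10287.5 − 10601.2 = -314 kPa

ΔP ≈ -314 kPa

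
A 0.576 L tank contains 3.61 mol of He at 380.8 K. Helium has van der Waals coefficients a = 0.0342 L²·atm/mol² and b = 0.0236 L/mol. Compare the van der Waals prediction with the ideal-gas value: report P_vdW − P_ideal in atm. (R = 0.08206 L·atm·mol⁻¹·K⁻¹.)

Ideal: P_ideal = nRT/V = (3.61)(0.08206)(380.8)/0.576 = 195.845 atm
vdW: P = nRT/(V − nb) − a n²/V² = 112.807/0.490804 − 0.445698/0.331776 = 229.841 − 1.34337 = 228.498 atm
ΔP = 228.498 − 195.845 = 32.65 atm

ΔP ≈ 32.65 atm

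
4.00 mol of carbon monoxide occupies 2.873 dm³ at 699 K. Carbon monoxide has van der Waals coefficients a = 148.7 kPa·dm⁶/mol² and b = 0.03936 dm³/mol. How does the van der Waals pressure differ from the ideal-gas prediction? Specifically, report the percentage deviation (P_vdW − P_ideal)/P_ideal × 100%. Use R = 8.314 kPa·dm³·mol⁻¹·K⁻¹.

2.24 %

Ideal: P_ideal = nRT/V = (4.00)(8.314)(699)/2.873 = 8091.17 kPa
vdW: P = nRT/(V − nb) − a n²/V² = 23245.9/2.71556 − 2379.20/8.25413 = 8560.26 − 288.244 = 8272.02 kPa
% deviation = (8272.02 − 8091.17)/8091.17 × 100% = 2.24%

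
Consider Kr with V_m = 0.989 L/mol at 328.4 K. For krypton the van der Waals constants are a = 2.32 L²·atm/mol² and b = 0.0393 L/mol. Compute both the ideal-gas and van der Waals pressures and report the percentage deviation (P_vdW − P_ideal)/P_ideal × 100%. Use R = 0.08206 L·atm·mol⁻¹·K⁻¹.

-4.57 %

Ideal: P_ideal = RT/V_m = (0.08206)(328.4)/0.989 = 27.2482 atm
vdW: P = RT/(V_m − b) − a/V_m² = 26.9485/0.949700 − 2.32/0.978121 = 28.3758 − 2.37189 = 26.0039 atm
% deviation = (26.0039 − 27.2482)/27.2482 × 100% = -4.57%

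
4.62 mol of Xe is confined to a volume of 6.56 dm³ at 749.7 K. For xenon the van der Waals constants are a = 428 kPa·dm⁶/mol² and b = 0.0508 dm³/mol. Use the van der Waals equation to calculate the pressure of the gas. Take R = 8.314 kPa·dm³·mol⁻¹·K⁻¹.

P ≈ 4340 kPa

P = nRT/(V − nb) − a n²/V²
nRT/(V − nb) = (4.62)(8.314)(749.7)/(6.56 − 4.62×0.0508) = 28796/6.3253 = 4552.5 kPa
a n²/V² = (428)(4.62)²/(6.56)² = 212.29 kPa
P = 4552.5 − 212.29 = 4340 kPa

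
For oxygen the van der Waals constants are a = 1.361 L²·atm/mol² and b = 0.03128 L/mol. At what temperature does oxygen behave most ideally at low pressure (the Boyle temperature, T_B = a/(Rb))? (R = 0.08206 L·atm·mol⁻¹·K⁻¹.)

T_B ≈ 530.2 K

For a van der Waals gas the second virial coefficient B₂ = b − a/(RT) vanishes at T_B = a/(Rb).
T_B = 1.361/(0.08206×0.03128) = 1.361/0.0025668 = 530.2 K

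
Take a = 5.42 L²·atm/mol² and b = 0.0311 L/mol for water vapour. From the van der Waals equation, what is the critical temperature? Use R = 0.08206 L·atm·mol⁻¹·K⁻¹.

For a van der Waals gas, T_c = 8a/(27Rb).
T_c = 8×5.42/(27×0.08206×0.0311) = 43.360/0.068906 = 629.3 K

T_c ≈ 629.3 K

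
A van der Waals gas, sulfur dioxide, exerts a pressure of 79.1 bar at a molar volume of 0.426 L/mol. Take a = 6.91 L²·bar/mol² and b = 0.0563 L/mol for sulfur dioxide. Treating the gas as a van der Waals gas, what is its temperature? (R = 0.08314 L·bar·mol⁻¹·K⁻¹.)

T ≈ 521.1 K

T = (P + a/V_m²)(V_m − b)/R
P + a/V_m² = 79.1 + 6.91/(0.426)² = 117.18 bar
V_m − b = 0.426 − 0.0563 = 0.36970 L/mol
T = (117.18)(0.36970)/0.08314 = 521.1 K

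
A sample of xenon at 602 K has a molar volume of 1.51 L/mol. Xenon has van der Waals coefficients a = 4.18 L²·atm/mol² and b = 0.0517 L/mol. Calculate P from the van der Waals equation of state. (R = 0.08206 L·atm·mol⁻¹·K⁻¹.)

P ≈ 32.04 atm

P = RT/(V_m − b) − a/V_m²
RT/(V_m − b) = (0.08206)(602)/(1.51 − 0.0517) = 49.400/1.4583 = 33.875 atm
a/V_m² = 4.18/(1.51)² = 1.8333 atm
P = 33.875 − 1.8333 = 32.04 atm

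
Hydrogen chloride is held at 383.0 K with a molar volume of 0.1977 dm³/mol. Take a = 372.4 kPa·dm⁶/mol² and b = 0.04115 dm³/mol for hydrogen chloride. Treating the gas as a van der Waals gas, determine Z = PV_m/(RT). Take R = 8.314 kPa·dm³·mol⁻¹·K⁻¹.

Z ≈ 0.6713

P = RT/(V_m − b) − a/V_m² = (8.314)(383.0)/(0.1977 − 0.04115) − 372.4/(0.1977)²
  = 3184.3/0.15655 − 9527.9 = 20340 − 9527.9 = 10812 kPa
Z = PV_m/(RT) = (10812)(0.1977)/((8.314)(383.0)) = 2137.5/3184.3 = 0.6713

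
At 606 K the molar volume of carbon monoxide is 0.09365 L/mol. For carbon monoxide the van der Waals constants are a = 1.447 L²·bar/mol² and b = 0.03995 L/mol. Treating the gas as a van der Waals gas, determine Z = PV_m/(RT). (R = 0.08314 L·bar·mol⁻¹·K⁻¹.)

Z ≈ 1.437

P = RT/(V_m − b) − a/V_m² = (0.08314)(606)/(0.09365 − 0.03995) − 1.447/(0.09365)²
  = 50.383/0.053700 − 164.99 = 938.23 − 164.99 = 773.24 bar
Z = PV_m/(RT) = (773.24)(0.09365)/((0.08314)(606)) = 72.414/50.383 = 1.437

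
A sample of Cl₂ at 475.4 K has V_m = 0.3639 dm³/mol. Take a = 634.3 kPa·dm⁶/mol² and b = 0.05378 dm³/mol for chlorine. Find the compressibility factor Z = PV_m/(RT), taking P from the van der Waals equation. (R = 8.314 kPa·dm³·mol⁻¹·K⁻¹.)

P = RT/(V_m − b) − a/V_m² = (8.314)(475.4)/(0.3639 − 0.05378) − 634.3/(0.3639)²
  = 3952.5/0.31012 − 4789.9 = 12745 − 4789.9 = 7955 kPa
Z = PV_m/(RT) = (7955)(0.3639)/((8.314)(475.4)) = 2894.8/3952.5 = 0.7324

Z ≈ 0.7324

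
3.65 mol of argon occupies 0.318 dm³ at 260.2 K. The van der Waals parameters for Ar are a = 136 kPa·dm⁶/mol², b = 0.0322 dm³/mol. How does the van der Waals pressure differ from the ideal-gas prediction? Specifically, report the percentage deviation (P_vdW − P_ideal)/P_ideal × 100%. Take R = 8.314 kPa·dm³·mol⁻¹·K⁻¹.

Ideal: P_ideal = nRT/V = (3.65)(8.314)(260.2)/0.318 = 24830.4 kPa
vdW: P = nRT/(V − nb) − a n²/V² = 7896.06/0.200470 − 1811.86/0.101124 = 39387.7 − 17917.2 = 21470.5 kPa
% deviation = (21470.5 − 24830.4)/24830.4 × 100% = -13.53%

-13.53 %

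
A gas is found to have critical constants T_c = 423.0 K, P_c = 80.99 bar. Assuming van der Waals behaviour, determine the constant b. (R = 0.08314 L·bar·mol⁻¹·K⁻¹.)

b ≈ 0.05428 L/mol

From T_c = 8a/(27Rb) and P_c = a/(27b²): b = R T_c/(8 P_c).
b = (0.08314)(423.0)/(8×80.99) = 35.168/647.92 = 0.05428 L/mol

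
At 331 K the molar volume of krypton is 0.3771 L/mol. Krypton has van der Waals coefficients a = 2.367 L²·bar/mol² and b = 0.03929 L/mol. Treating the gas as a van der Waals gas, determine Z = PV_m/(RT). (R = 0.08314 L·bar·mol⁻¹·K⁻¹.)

Z ≈ 0.8882

P = RT/(V_m − b) − a/V_m² = (0.08314)(331)/(0.3771 − 0.03929) − 2.367/(0.3771)²
  = 27.519/0.33781 − 16.645 = 81.463 − 16.645 = 64.818 bar
Z = PV_m/(RT) = (64.818)(0.3771)/((0.08314)(331)) = 24.443/27.519 = 0.8882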